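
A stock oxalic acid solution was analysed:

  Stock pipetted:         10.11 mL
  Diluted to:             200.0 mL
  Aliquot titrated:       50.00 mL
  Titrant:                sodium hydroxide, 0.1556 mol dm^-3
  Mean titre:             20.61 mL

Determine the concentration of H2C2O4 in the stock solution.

0.6344 mol/L

H2C2O4 + 2 NaOH → Na2C2O4 + 2 H2O
n(NaOH) = 0.02061 × 0.1556 = 3.207 × 10^-3 mol
From the 1:2 ratio, n(H2C2O4) in the aliquot = 1/2 × 3.207 × 10^-3 = 1.603 × 10^-3 mol
[H2C2O4]_dilute = 1.603 × 10^-3 / 0.05000 = 0.03207 mol/L
Dilution factor = 200.0 / 10.11 = 19.78
[H2C2O4]_stock = 0.03207 × 19.78 = 0.6344 mol/L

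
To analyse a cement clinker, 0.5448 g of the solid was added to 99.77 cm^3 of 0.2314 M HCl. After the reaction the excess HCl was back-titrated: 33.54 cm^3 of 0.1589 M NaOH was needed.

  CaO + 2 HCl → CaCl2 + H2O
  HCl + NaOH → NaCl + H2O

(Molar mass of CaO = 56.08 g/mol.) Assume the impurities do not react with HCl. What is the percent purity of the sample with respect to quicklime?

91.39 %

n(HCl) added = 0.09977 × 0.2314 = 0.02309 mol
n(NaOH) used in back-titration = 0.03354 × 0.1589 = 5.330 × 10^-3 mol
n(HCl) left over = 5.330 × 10^-3 mol (1:1 ratio)
n(HCl) consumed by analyte = 0.02309 − 5.330 × 10^-3 = 0.01776 mol
From the 1:2 ratio, n(CaO) = 1/2 × 0.01776 = 8.879 × 10^-3 mol
mass of CaO = 8.879 × 10^-3 × 56.08 = 0.4979 g
% CaO = 0.4979 / 0.5448 × 100 = 91.39 %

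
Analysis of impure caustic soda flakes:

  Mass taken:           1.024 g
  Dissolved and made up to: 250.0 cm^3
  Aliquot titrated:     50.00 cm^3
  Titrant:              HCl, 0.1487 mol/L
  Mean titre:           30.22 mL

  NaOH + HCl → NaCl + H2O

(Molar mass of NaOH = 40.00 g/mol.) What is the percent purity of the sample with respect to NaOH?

n(HCl) per titration = 0.03022 × 0.1487 = 4.494 × 10^-3 mol
n(NaOH) in each aliquot = 4.494 × 10^-3 mol (1:1 ratio)
n(NaOH) in the whole flask = 4.494 × 10^-3 × 250.0/50.00 = 0.02247 mol
mass of NaOH = 0.02247 × 40.00 = 0.8987 g
% NaOH = 0.8987 / 1.024 × 100 = 87.77 %

87.77 %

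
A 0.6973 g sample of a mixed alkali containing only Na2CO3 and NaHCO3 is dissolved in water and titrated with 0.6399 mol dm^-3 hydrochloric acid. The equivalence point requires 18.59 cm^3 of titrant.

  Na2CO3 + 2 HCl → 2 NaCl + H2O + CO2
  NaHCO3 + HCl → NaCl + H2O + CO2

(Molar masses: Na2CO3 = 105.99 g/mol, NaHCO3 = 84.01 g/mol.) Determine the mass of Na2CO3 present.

n(HCl) = 0.01859 × 0.6399 = 0.01190 mol
Let x = n(Na2CO3), y = n(NaHCO3).
Titrant: 2x + 1y = 0.01190;  mass: 105.99x + 84.01y = 0.6973
Solving, x = 4.870 × 10^-3 mol, y = 2.157 × 10^-3 mol
mass of Na2CO3 = 4.870 × 10^-3 × 105.99 = 0.5161 g

0.5161 g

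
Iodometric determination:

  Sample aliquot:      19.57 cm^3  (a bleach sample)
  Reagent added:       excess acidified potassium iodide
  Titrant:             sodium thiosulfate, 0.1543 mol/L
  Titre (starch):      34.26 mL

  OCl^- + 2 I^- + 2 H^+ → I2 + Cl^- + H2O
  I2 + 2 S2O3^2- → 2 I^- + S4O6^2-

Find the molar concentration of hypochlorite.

n(S2O3^2-) = 0.03426 × 0.1543 = 5.286 × 10^-3 mol
n(I2) = n(S2O3^2-)/2 = 2.643 × 10^-3 mol
n(OCl^-) in the aliquot = 2.643 × 10^-3 mol (1:1 ratio)
[OCl^-] = 2.643 × 10^-3 / 0.01957 = 0.1351 mol/L

0.1351 mol/L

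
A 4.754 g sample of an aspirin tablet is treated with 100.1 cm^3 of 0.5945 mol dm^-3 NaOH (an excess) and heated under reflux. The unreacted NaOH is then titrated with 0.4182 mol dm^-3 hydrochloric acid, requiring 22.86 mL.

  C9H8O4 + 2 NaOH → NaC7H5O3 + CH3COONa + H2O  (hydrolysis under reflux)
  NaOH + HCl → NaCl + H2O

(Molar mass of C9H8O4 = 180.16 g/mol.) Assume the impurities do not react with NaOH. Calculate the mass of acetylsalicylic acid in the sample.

4.499 g

n(NaOH) added = 0.1001 × 0.5945 = 0.05951 mol
n(HCl) used in back-titration = 0.02286 × 0.4182 = 9.560 × 10^-3 mol
n(NaOH) left over = 9.560 × 10^-3 mol (1:1 ratio)
n(NaOH) consumed by analyte = 0.05951 − 9.560 × 10^-3 = 0.04995 mol
From the 1:2 ratio, n(C9H8O4) = 1/2 × 0.04995 = 0.02497 mol
mass of C9H8O4 = 0.02497 × 180.16 = 4.499 g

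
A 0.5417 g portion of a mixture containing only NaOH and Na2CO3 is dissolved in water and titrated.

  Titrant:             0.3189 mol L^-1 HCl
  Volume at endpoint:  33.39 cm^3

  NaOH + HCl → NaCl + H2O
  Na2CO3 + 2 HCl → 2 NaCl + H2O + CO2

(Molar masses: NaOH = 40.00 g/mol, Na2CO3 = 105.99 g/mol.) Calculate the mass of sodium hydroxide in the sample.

0.06955 g

n(HCl) = 0.03339 × 0.3189 = 0.01065 mol
Let x = n(NaOH), y = n(Na2CO3).
Titrant: 1x + 2y = 0.01065;  mass: 40.00x + 105.99y = 0.5417
Solving, x = 1.739 × 10^-3 mol, y = 4.455 × 10^-3 mol
mass of NaOH = 1.739 × 10^-3 × 40.00 = 0.06955 g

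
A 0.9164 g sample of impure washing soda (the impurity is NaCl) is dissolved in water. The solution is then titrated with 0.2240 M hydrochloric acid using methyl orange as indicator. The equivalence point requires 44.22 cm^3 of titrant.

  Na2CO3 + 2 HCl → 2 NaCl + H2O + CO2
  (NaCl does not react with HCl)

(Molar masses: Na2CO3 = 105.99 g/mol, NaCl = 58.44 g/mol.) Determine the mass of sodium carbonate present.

0.5249 g

n(HCl) = 0.04422 × 0.2240 = 9.905 × 10^-3 mol
Let x = n(Na2CO3), y = n(NaCl).
Titrant: 2x = 9.905 × 10^-3;  mass: 105.99x + 58.44y = 0.9164
Solving, x = 4.953 × 10^-3 mol, y = 6.699 × 10^-3 mol
mass of Na2CO3 = 4.953 × 10^-3 × 105.99 = 0.5249 g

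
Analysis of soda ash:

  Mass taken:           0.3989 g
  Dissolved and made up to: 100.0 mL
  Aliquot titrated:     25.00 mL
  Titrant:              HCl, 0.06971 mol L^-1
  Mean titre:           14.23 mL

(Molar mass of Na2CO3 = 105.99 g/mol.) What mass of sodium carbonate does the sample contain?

Na2CO3 + 2 HCl → 2 NaCl + H2O + CO2
n(HCl) per titration = 0.01423 × 0.06971 = 9.920 × 10^-4 mol
From the 1:2 ratio, n(Na2CO3) in each aliquot = 1/2 × 9.920 × 10^-4 = 4.960 × 10^-4 mol
n(Na2CO3) in the whole flask = 4.960 × 10^-4 × 100.0/25.00 = 1.984 × 10^-3 mol
mass of Na2CO3 = 1.984 × 10^-3 × 105.99 = 0.2103 g

0.2103 g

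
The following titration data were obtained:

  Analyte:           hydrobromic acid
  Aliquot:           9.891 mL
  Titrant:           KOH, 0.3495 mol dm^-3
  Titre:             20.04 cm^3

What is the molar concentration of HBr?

0.7081 mol/L

HBr + KOH → KBr + H2O
n(KOH) = 0.02004 L × 0.3495 mol/L = 7.004 × 10^-3 mol
n(HBr) = 7.004 × 10^-3 mol (1:1 mole ratio)
[HBr] = 7.004 × 10^-3 mol / 0.009891 L = 0.7081 mol/L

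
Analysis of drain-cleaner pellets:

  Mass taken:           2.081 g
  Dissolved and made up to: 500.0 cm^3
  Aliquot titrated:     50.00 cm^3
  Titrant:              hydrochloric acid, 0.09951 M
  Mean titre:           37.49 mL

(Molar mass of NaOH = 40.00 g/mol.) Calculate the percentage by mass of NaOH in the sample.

71.71 %

NaOH + HCl → NaCl + H2O
n(HCl) per titration = 0.03749 × 0.09951 = 3.731 × 10^-3 mol
n(NaOH) in each aliquot = 3.731 × 10^-3 mol (1:1 ratio)
n(NaOH) in the whole flask = 3.731 × 10^-3 × 500.0/50.00 = 0.03731 mol
mass of NaOH = 0.03731 × 40.00 = 1.492 g
% NaOH = 1.492 / 2.081 × 100 = 71.71 %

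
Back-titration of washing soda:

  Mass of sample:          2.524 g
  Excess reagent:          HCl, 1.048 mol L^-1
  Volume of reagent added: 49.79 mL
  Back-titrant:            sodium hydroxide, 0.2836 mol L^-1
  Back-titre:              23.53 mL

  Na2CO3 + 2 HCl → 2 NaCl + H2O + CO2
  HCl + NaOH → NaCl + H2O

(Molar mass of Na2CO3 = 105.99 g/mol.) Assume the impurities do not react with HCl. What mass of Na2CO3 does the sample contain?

2.412 g

n(HCl) added = 0.04979 × 1.048 = 0.05218 mol
n(NaOH) used in back-titration = 0.02353 × 0.2836 = 6.673 × 10^-3 mol
n(HCl) left over = 6.673 × 10^-3 mol (1:1 ratio)
n(HCl) consumed by analyte = 0.05218 − 6.673 × 10^-3 = 0.04551 mol
From the 1:2 ratio, n(Na2CO3) = 1/2 × 0.04551 = 0.02275 mol
mass of Na2CO3 = 0.02275 × 105.99 = 2.412 g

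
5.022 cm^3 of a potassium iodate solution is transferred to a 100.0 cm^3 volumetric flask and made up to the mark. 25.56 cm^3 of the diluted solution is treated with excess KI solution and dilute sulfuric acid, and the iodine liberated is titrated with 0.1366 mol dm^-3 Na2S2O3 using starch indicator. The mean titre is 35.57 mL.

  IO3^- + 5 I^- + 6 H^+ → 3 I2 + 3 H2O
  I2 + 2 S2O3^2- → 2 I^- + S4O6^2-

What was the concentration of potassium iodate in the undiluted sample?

0.6309 mol/L

n(S2O3^2-) = 0.03557 × 0.1366 = 4.859 × 10^-3 mol
n(I2) = n(S2O3^2-)/2 = 2.429 × 10^-3 mol
From the 1:3 ratio, n(IO3^-) in the aliquot = 1/3 × 2.429 × 10^-3 = 8.098 × 10^-4 mol
[IO3^-]_dilute = 8.098 × 10^-4 / 0.02556 = 0.03168 mol/L
[IO3^-]_original = 0.03168 × 100.0/5.022 = 0.6309 mol/L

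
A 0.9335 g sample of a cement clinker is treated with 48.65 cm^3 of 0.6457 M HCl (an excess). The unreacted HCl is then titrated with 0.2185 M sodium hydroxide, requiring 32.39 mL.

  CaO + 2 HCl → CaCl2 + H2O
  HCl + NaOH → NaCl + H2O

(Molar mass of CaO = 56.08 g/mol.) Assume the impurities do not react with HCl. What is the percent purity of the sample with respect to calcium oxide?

73.10 %

n(HCl) added = 0.04865 × 0.6457 = 0.03141 mol
n(NaOH) used in back-titration = 0.03239 × 0.2185 = 7.077 × 10^-3 mol
n(HCl) left over = 7.077 × 10^-3 mol (1:1 ratio)
n(HCl) consumed by analyte = 0.03141 − 7.077 × 10^-3 = 0.02434 mol
From the 1:2 ratio, n(CaO) = 1/2 × 0.02434 = 0.01217 mol
mass of CaO = 0.01217 × 56.08 = 0.6824 g
% CaO = 0.6824 / 0.9335 × 100 = 73.10 %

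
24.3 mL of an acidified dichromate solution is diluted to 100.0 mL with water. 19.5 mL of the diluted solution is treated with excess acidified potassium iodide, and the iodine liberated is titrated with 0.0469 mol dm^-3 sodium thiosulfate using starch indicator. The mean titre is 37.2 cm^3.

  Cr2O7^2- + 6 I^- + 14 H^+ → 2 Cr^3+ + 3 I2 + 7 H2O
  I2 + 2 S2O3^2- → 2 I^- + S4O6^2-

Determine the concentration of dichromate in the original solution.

n(S2O3^2-) = 0.0372 × 0.0469 = 1.74 × 10^-3 mol
n(I2) = n(S2O3^2-)/2 = 8.72 × 10^-4 mol
From the 1:3 ratio, n(Cr2O7^2-) in the aliquot = 1/3 × 8.72 × 10^-4 = 2.91 × 10^-4 mol
[Cr2O7^2-]_dilute = 2.91 × 10^-4 / 0.0195 = 0.0149 mol/L
[Cr2O7^2-]_original = 0.0149 × 100.0/24.3 = 0.0614 mol/L

0.0614 mol/L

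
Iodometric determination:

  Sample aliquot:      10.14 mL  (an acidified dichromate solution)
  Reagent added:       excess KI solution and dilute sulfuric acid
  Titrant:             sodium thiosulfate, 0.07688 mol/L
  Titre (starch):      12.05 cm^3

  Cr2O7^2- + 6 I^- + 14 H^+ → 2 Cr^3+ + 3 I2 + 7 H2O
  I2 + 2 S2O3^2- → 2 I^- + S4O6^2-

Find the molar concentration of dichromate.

n(S2O3^2-) = 0.01205 × 0.07688 = 9.264 × 10^-4 mol
n(I2) = n(S2O3^2-)/2 = 4.632 × 10^-4 mol
From the 1:3 ratio, n(Cr2O7^2-) in the aliquot = 1/3 × 4.632 × 10^-4 = 1.544 × 10^-4 mol
[Cr2O7^2-] = 1.544 × 10^-4 / 0.01014 = 0.01523 mol/L

0.01523 mol/L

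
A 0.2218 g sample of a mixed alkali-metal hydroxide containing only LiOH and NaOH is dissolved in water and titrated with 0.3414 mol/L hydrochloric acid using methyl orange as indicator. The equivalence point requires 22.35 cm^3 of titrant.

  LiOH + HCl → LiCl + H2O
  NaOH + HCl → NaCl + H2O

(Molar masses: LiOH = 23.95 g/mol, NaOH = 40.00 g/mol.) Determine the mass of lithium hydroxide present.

0.1245 g

n(HCl) = 0.02235 × 0.3414 = 7.630 × 10^-3 mol
Let x = n(LiOH), y = n(NaOH).
Titrant: 1x + 1y = 7.630 × 10^-3;  mass: 23.95x + 40.00y = 0.2218
Solving, x = 5.197 × 10^-3 mol, y = 2.433 × 10^-3 mol
mass of LiOH = 5.197 × 10^-3 × 23.95 = 0.1245 g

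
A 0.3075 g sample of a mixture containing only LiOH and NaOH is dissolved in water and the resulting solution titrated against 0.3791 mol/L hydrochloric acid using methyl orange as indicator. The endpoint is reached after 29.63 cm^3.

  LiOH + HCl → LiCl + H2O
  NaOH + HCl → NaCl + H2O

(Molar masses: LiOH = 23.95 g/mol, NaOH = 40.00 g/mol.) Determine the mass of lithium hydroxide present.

n(HCl) = 0.02963 × 0.3791 = 0.01123 mol
Let x = n(LiOH), y = n(NaOH).
Titrant: 1x + 1y = 0.01123;  mass: 23.95x + 40.00y = 0.3075
Solving, x = 8.835 × 10^-3 mol, y = 2.397 × 10^-3 mol
mass of LiOH = 8.835 × 10^-3 × 23.95 = 0.2116 g

0.2116 g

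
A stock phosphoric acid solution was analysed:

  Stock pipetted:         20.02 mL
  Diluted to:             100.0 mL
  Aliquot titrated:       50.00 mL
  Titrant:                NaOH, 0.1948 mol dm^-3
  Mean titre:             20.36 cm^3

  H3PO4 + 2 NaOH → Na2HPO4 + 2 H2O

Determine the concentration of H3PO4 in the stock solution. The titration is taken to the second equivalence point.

0.1981 mol/L

n(NaOH) = 0.02036 × 0.1948 = 3.966 × 10^-3 mol
From the 1:2 ratio, n(H3PO4) in the aliquot = 1/2 × 3.966 × 10^-3 = 1.983 × 10^-3 mol
[H3PO4]_dilute = 1.983 × 10^-3 / 0.05000 = 0.03966 mol/L
Dilution factor = 100.0 / 20.02 = 4.995
[H3PO4]_stock = 0.03966 × 4.995 = 0.1981 mol/L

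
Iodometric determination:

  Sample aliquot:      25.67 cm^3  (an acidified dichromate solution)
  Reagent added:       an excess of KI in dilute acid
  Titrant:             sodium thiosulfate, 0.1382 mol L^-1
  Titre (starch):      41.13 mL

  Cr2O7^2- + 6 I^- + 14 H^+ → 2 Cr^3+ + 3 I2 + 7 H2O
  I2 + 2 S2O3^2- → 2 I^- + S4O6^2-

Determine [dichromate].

0.03691 mol/L

n(S2O3^2-) = 0.04113 × 0.1382 = 5.684 × 10^-3 mol
n(I2) = n(S2O3^2-)/2 = 2.842 × 10^-3 mol
From the 1:3 ratio, n(Cr2O7^2-) in the aliquot = 1/3 × 2.842 × 10^-3 = 9.474 × 10^-4 mol
[Cr2O7^2-] = 9.474 × 10^-4 / 0.02567 = 0.03691 mol/L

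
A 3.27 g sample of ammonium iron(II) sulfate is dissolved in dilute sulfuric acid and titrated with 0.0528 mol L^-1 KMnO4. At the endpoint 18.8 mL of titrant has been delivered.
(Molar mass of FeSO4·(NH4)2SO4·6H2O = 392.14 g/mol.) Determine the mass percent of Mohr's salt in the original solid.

MnO4^- + 5 Fe^2+ + 8 H^+ → Mn^2+ + 5 Fe^3+ + 4 H2O
n(KMnO4) = 0.0188 L × 0.0528 mol/L = 9.93 × 10^-4 mol
From the 5:1 ratio, n(FeSO4·(NH4)2SO4·6H2O) = 5/1 × 9.93 × 10^-4 = 4.96 × 10^-3 mol
mass of FeSO4·(NH4)2SO4·6H2O = 4.96 × 10^-3 × 392.14 g/mol = 1.95 g
% FeSO4·(NH4)2SO4·6H2O = 1.95 / 3.27 × 100 = 59.5 %

59.5 %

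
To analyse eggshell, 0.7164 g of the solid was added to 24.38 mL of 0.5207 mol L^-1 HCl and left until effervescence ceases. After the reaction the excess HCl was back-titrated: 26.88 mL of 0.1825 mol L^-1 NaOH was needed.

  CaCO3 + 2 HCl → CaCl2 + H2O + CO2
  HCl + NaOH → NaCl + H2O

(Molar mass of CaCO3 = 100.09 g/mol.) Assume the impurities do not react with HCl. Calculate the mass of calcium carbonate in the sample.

n(HCl) added = 0.02438 × 0.5207 = 0.01269 mol
n(NaOH) used in back-titration = 0.02688 × 0.1825 = 4.906 × 10^-3 mol
n(HCl) left over = 4.906 × 10^-3 mol (1:1 ratio)
n(HCl) consumed by analyte = 0.01269 − 4.906 × 10^-3 = 7.789 × 10^-3 mol
From the 1:2 ratio, n(CaCO3) = 1/2 × 7.789 × 10^-3 = 3.895 × 10^-3 mol
mass of CaCO3 = 3.895 × 10^-3 × 100.09 = 0.3898 g

0.3898 g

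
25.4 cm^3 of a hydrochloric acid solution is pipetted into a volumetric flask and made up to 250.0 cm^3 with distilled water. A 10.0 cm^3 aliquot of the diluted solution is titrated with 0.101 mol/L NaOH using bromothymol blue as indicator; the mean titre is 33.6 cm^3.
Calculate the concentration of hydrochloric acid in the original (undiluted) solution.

HCl + NaOH → NaCl + H2O
n(NaOH) = 0.0336 × 0.101 = 3.39 × 10^-3 mol
n(HCl) in the aliquot = 3.39 × 10^-3 mol (1:1 ratio)
[HCl]_dilute = 3.39 × 10^-3 / 0.0100 = 0.339 mol/L
Dilution factor = 250.0 / 25.4 = 9.843
[HCl]_stock = 0.339 × 9.843 = 3.34 mol/L

3.34 mol/L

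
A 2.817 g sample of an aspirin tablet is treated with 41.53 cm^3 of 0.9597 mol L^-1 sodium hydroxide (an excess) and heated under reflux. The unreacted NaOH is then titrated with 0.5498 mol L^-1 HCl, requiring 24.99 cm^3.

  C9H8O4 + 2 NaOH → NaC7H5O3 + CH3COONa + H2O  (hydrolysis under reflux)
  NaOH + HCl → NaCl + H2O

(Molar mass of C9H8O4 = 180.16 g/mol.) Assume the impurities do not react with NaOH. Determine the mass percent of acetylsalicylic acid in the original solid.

83.51 %

n(NaOH) added = 0.04153 × 0.9597 = 0.03986 mol
n(HCl) used in back-titration = 0.02499 × 0.5498 = 0.01374 mol
n(NaOH) left over = 0.01374 mol (1:1 ratio)
n(NaOH) consumed by analyte = 0.03986 − 0.01374 = 0.02612 mol
From the 1:2 ratio, n(C9H8O4) = 1/2 × 0.02612 = 0.01306 mol
mass of C9H8O4 = 0.01306 × 180.16 = 2.353 g
% C9H8O4 = 2.353 / 2.817 × 100 = 83.51 %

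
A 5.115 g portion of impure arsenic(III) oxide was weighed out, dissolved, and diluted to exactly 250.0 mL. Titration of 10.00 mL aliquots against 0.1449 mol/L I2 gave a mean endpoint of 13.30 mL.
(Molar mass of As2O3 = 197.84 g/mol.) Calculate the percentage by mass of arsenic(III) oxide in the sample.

As2O3 + 2 I2 + 2 H2O → As2O5 + 4 HI
n(I2) per titration = 0.01330 × 0.1449 = 1.927 × 10^-3 mol
From the 1:2 ratio, n(As2O3) in each aliquot = 1/2 × 1.927 × 10^-3 = 9.636 × 10^-4 mol
n(As2O3) in the whole flask = 9.636 × 10^-4 × 250.0/10.00 = 0.02409 mol
mass of As2O3 = 0.02409 × 197.84 = 4.766 g
% As2O3 = 4.766 / 5.115 × 100 = 93.17 %

93.17 %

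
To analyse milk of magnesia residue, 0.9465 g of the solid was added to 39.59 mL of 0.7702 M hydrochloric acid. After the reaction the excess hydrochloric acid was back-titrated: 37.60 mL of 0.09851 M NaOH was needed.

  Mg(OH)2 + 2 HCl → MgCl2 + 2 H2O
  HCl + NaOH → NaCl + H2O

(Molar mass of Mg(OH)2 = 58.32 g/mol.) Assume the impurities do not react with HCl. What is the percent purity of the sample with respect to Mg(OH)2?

82.53 %

n(HCl) added = 0.03959 × 0.7702 = 0.03049 mol
n(NaOH) used in back-titration = 0.03760 × 0.09851 = 3.704 × 10^-3 mol
n(HCl) left over = 3.704 × 10^-3 mol (1:1 ratio)
n(HCl) consumed by analyte = 0.03049 − 3.704 × 10^-3 = 0.02679 mol
From the 1:2 ratio, n(Mg(OH)2) = 1/2 × 0.02679 = 0.01339 mol
mass of Mg(OH)2 = 0.01339 × 58.32 = 0.7811 g
% Mg(OH)2 = 0.7811 / 0.9465 × 100 = 82.53 %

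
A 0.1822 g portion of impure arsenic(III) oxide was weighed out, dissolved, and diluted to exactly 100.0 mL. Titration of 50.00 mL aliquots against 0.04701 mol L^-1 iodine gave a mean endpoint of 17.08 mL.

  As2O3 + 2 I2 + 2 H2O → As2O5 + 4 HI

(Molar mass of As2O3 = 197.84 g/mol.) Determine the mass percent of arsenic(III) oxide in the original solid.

87.19 %

n(I2) per titration = 0.01708 × 0.04701 = 8.029 × 10^-4 mol
From the 1:2 ratio, n(As2O3) in each aliquot = 1/2 × 8.029 × 10^-4 = 4.015 × 10^-4 mol
n(As2O3) in the whole flask = 4.015 × 10^-4 × 100.0/50.00 = 8.029 × 10^-4 mol
mass of As2O3 = 8.029 × 10^-4 × 197.84 = 0.1589 g
% As2O3 = 0.1589 / 0.1822 × 100 = 87.19 %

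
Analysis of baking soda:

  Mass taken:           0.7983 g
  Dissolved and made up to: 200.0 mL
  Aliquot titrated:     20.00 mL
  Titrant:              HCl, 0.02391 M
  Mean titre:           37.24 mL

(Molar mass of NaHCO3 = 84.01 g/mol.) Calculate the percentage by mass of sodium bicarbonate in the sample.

NaHCO3 + HCl → NaCl + H2O + CO2
n(HCl) per titration = 0.03724 × 0.02391 = 8.904 × 10^-4 mol
n(NaHCO3) in each aliquot = 8.904 × 10^-4 mol (1:1 ratio)
n(NaHCO3) in the whole flask = 8.904 × 10^-4 × 200.0/20.00 = 8.904 × 10^-3 mol
mass of NaHCO3 = 8.904 × 10^-3 × 84.01 = 0.7480 g
% NaHCO3 = 0.7480 / 0.7983 × 100 = 93.70 %

93.70 %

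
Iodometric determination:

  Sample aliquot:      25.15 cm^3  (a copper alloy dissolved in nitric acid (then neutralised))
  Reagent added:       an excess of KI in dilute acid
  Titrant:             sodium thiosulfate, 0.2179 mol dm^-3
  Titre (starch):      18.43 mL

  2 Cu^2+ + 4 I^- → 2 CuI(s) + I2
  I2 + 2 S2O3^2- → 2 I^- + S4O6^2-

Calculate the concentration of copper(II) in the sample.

n(S2O3^2-) = 0.01843 × 0.2179 = 4.016 × 10^-3 mol
n(I2) = n(S2O3^2-)/2 = 2.008 × 10^-3 mol
From the 2:1 ratio, n(Cu2+) in the aliquot = 2/1 × 2.008 × 10^-3 = 4.016 × 10^-3 mol
[Cu2+] = 4.016 × 10^-3 / 0.02515 = 0.1597 mol/L

0.1597 mol/L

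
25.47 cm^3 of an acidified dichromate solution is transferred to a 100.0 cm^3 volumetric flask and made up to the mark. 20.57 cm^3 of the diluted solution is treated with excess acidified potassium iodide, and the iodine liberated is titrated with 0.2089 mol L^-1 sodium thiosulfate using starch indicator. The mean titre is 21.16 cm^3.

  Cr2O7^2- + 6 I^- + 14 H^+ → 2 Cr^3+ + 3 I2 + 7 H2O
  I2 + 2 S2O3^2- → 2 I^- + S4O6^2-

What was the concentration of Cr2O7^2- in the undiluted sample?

n(S2O3^2-) = 0.02116 × 0.2089 = 4.420 × 10^-3 mol
n(I2) = n(S2O3^2-)/2 = 2.210 × 10^-3 mol
From the 1:3 ratio, n(Cr2O7^2-) in the aliquot = 1/3 × 2.210 × 10^-3 = 7.367 × 10^-4 mol
[Cr2O7^2-]_dilute = 7.367 × 10^-4 / 0.02057 = 0.03582 mol/L
[Cr2O7^2-]_original = 0.03582 × 100.0/25.47 = 0.1406 mol/L

0.1406 mol/L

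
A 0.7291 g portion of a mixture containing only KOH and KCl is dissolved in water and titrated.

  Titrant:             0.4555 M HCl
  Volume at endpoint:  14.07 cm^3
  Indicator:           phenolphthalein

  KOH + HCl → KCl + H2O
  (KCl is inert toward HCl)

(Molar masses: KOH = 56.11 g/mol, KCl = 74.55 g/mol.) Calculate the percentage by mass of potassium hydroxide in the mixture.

n(HCl) = 0.01407 × 0.4555 = 6.409 × 10^-3 mol
Let x = n(KOH), y = n(KCl).
Titrant: 1x = 6.409 × 10^-3;  mass: 56.11x + 74.55y = 0.7291
Solving, x = 6.409 × 10^-3 mol, y = 4.956 × 10^-3 mol
mass of KOH = 6.409 × 10^-3 × 56.11 = 0.3596 g
% KOH = 0.3596 / 0.7291 × 100 = 49.32 %

49.32 %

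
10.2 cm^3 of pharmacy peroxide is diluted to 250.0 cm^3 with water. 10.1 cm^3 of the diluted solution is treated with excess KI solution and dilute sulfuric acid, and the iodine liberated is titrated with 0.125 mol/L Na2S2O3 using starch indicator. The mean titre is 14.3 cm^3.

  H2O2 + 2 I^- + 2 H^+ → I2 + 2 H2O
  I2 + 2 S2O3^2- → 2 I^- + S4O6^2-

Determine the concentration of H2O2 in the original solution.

n(S2O3^2-) = 0.0143 × 0.125 = 1.79 × 10^-3 mol
n(I2) = n(S2O3^2-)/2 = 8.94 × 10^-4 mol
n(H2O2) in the aliquot = 8.94 × 10^-4 mol (1:1 ratio)
[H2O2]_dilute = 8.94 × 10^-4 / 0.0101 = 0.0885 mol/L
[H2O2]_original = 0.0885 × 250.0/10.2 = 2.17 mol/L

2.17 mol/L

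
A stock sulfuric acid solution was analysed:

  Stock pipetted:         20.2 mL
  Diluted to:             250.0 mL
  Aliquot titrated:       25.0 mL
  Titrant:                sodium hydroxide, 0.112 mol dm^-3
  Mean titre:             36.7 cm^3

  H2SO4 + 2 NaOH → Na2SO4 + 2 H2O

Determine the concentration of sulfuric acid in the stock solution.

1.02 mol/L

n(NaOH) = 0.0367 × 0.112 = 4.11 × 10^-3 mol
From the 1:2 ratio, n(H2SO4) in the aliquot = 1/2 × 4.11 × 10^-3 = 2.06 × 10^-3 mol
[H2SO4]_dilute = 2.06 × 10^-3 / 0.0250 = 0.0822 mol/L
Dilution factor = 250.0 / 20.2 = 12.38
[H2SO4]_stock = 0.0822 × 12.38 = 1.02 mol/L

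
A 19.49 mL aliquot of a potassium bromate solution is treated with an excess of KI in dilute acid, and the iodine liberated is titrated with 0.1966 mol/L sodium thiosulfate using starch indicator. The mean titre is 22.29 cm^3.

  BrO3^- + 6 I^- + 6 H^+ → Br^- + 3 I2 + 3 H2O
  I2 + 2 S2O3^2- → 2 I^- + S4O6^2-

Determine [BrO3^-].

0.03747 mol/L

n(S2O3^2-) = 0.02229 × 0.1966 = 4.382 × 10^-3 mol
n(I2) = n(S2O3^2-)/2 = 2.191 × 10^-3 mol
From the 1:3 ratio, n(BrO3^-) in the aliquot = 1/3 × 2.191 × 10^-3 = 7.304 × 10^-4 mol
[BrO3^-] = 7.304 × 10^-4 / 0.01949 = 0.03747 mol/L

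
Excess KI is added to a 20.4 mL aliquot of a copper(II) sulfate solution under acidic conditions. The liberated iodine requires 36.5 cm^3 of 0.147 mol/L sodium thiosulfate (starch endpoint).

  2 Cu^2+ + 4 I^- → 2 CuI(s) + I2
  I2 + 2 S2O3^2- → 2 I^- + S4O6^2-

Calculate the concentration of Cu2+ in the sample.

n(S2O3^2-) = 0.0365 × 0.147 = 5.37 × 10^-3 mol
n(I2) = n(S2O3^2-)/2 = 2.68 × 10^-3 mol
From the 2:1 ratio, n(Cu2+) in the aliquot = 2/1 × 2.68 × 10^-3 = 5.37 × 10^-3 mol
[Cu2+] = 5.37 × 10^-3 / 0.0204 = 0.263 mol/L

0.263 mol/L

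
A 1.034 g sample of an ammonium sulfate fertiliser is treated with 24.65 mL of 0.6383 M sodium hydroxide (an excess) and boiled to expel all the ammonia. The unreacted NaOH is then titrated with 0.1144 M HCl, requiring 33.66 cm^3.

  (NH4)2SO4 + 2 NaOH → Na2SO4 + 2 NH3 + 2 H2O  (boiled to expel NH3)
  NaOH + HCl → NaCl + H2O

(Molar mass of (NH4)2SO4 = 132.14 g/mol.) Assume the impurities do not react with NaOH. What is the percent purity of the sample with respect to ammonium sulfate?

75.93 %

n(NaOH) added = 0.02465 × 0.6383 = 0.01573 mol
n(HCl) used in back-titration = 0.03366 × 0.1144 = 3.851 × 10^-3 mol
n(NaOH) left over = 3.851 × 10^-3 mol (1:1 ratio)
n(NaOH) consumed by analyte = 0.01573 − 3.851 × 10^-3 = 0.01188 mol
From the 1:2 ratio, n((NH4)2SO4) = 1/2 × 0.01188 = 5.942 × 10^-3 mol
mass of (NH4)2SO4 = 5.942 × 10^-3 × 132.14 = 0.7851 g
% (NH4)2SO4 = 0.7851 / 1.034 × 100 = 75.93 %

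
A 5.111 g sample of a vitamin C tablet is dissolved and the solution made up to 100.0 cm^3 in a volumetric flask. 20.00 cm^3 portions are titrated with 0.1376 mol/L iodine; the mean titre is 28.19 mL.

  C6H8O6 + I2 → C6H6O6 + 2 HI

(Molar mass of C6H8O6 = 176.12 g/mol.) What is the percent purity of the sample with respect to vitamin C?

66.83 %

n(I2) per titration = 0.02819 × 0.1376 = 3.879 × 10^-3 mol
n(C6H8O6) in each aliquot = 3.879 × 10^-3 mol (1:1 ratio)
n(C6H8O6) in the whole flask = 3.879 × 10^-3 × 100.0/20.00 = 0.01939 mol
mass of C6H8O6 = 0.01939 × 176.12 = 3.416 g
% C6H8O6 = 3.416 / 5.111 × 100 = 66.83 %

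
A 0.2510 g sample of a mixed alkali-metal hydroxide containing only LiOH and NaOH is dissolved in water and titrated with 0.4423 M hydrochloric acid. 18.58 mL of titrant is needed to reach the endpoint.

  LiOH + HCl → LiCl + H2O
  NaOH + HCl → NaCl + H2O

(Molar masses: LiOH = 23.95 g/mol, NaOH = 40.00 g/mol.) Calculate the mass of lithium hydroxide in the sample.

n(HCl) = 0.01858 × 0.4423 = 8.218 × 10^-3 mol
Let x = n(LiOH), y = n(NaOH).
Titrant: 1x + 1y = 8.218 × 10^-3;  mass: 23.95x + 40.00y = 0.2510
Solving, x = 4.842 × 10^-3 mol, y = 3.376 × 10^-3 mol
mass of LiOH = 4.842 × 10^-3 × 23.95 = 0.1160 g

0.1160 g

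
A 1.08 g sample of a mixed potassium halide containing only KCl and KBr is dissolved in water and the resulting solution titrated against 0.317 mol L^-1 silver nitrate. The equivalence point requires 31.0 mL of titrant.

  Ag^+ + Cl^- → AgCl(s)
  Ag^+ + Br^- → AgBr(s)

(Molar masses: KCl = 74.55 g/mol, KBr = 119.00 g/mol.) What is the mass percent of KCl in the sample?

n(AgNO3) = 0.0310 × 0.317 = 9.83 × 10^-3 mol
Let x = n(KCl), y = n(KBr).
Titrant: 1x + 1y = 9.83 × 10^-3;  mass: 74.55x + 119.00y = 1.08
Solving, x = 2.01 × 10^-3 mol, y = 7.82 × 10^-3 mol
mass of KCl = 2.01 × 10^-3 × 74.55 = 0.150 g
% KCl = 0.150 / 1.08 × 100 = 13.9 %

13.9 %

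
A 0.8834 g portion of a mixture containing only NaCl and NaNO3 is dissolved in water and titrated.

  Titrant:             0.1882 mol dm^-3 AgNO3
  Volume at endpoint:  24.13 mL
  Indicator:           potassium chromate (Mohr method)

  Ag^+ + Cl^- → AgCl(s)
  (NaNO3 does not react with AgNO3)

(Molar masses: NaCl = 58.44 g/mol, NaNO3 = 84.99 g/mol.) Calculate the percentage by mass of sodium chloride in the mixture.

30.04 %

n(AgNO3) = 0.02413 × 0.1882 = 4.541 × 10^-3 mol
Let x = n(NaCl), y = n(NaNO3).
Titrant: 1x = 4.541 × 10^-3;  mass: 58.44x + 84.99y = 0.8834
Solving, x = 4.541 × 10^-3 mol, y = 7.272 × 10^-3 mol
mass of NaCl = 4.541 × 10^-3 × 58.44 = 0.2654 g
% NaCl = 0.2654 / 0.8834 × 100 = 30.04 %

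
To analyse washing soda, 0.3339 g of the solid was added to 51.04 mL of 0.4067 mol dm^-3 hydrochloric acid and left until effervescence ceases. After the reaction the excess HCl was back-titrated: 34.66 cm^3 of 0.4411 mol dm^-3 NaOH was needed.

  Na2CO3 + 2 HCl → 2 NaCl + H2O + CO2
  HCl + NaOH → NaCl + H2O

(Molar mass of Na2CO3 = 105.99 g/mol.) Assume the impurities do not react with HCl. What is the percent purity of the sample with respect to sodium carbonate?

n(HCl) added = 0.05104 × 0.4067 = 0.02076 mol
n(NaOH) used in back-titration = 0.03466 × 0.4411 = 0.01529 mol
n(HCl) left over = 0.01529 mol (1:1 ratio)
n(HCl) consumed by analyte = 0.02076 − 0.01529 = 5.469 × 10^-3 mol
From the 1:2 ratio, n(Na2CO3) = 1/2 × 5.469 × 10^-3 = 2.735 × 10^-3 mol
mass of Na2CO3 = 2.735 × 10^-3 × 105.99 = 0.2899 g
% Na2CO3 = 0.2899 / 0.3339 × 100 = 86.81 %

86.81 %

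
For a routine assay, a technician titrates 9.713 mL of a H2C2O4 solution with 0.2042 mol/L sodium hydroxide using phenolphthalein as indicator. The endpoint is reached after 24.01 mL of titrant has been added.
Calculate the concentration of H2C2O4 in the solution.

0.2524 mol/L

H2C2O4 + 2 NaOH → Na2C2O4 + 2 H2O
n(NaOH) = 0.02401 L × 0.2042 mol/L = 4.903 × 10^-3 mol
From the 1:2 mole ratio, n(H2C2O4) = 1/2 × 4.903 × 10^-3 = 2.451 × 10^-3 mol
[H2C2O4] = 2.451 × 10^-3 mol / 0.009713 L = 0.2524 mol/L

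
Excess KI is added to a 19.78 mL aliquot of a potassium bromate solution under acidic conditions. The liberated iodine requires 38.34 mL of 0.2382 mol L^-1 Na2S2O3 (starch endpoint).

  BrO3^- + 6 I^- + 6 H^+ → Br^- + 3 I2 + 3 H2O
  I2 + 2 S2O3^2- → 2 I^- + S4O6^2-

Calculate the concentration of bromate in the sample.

n(S2O3^2-) = 0.03834 × 0.2382 = 9.133 × 10^-3 mol
n(I2) = n(S2O3^2-)/2 = 4.566 × 10^-3 mol
From the 1:3 ratio, n(BrO3^-) in the aliquot = 1/3 × 4.566 × 10^-3 = 1.522 × 10^-3 mol
[BrO3^-] = 1.522 × 10^-3 / 0.01978 = 0.07695 mol/L

0.07695 mol/L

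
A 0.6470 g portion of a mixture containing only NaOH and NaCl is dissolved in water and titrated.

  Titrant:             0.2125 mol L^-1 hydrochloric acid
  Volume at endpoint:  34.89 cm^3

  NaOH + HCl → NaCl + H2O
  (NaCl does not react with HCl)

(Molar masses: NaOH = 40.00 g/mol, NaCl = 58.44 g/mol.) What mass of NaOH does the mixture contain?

0.2966 g

n(HCl) = 0.03489 × 0.2125 = 7.414 × 10^-3 mol
Let x = n(NaOH), y = n(NaCl).
Titrant: 1x = 7.414 × 10^-3;  mass: 40.00x + 58.44y = 0.6470
Solving, x = 7.414 × 10^-3 mol, y = 5.996 × 10^-3 mol
mass of NaOH = 7.414 × 10^-3 × 40.00 = 0.2966 g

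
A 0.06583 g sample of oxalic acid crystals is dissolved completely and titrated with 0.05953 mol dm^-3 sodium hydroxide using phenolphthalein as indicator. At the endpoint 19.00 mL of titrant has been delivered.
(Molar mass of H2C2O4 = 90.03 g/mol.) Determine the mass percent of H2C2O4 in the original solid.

77.34 %

H2C2O4 + 2 NaOH → Na2C2O4 + 2 H2O
n(NaOH) = 0.01900 L × 0.05953 mol/L = 1.131 × 10^-3 mol
From the 1:2 ratio, n(H2C2O4) = 1/2 × 1.131 × 10^-3 = 5.655 × 10^-4 mol
mass of H2C2O4 = 5.655 × 10^-4 × 90.03 g/mol = 0.05092 g
% H2C2O4 = 0.05092 / 0.06583 × 100 = 77.34 %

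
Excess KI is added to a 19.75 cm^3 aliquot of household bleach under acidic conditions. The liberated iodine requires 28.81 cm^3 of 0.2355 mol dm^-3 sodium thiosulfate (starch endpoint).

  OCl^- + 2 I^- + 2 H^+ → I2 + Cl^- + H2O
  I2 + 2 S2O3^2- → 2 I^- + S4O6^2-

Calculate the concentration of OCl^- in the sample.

0.1718 mol/L

n(S2O3^2-) = 0.02881 × 0.2355 = 6.785 × 10^-3 mol
n(I2) = n(S2O3^2-)/2 = 3.392 × 10^-3 mol
n(OCl^-) in the aliquot = 3.392 × 10^-3 mol (1:1 ratio)
[OCl^-] = 3.392 × 10^-3 / 0.01975 = 0.1718 mol/L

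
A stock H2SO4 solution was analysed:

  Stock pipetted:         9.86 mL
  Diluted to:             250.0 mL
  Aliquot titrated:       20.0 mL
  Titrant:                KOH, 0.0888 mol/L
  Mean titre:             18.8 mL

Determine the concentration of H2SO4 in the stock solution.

1.06 mol/L

H2SO4 + 2 KOH → K2SO4 + 2 H2O
n(KOH) = 0.0188 × 0.0888 = 1.67 × 10^-3 mol
From the 1:2 ratio, n(H2SO4) in the aliquot = 1/2 × 1.67 × 10^-3 = 8.35 × 10^-4 mol
[H2SO4]_dilute = 8.35 × 10^-4 / 0.0200 = 0.0417 mol/L
Dilution factor = 250.0 / 9.86 = 25.35
[H2SO4]_stock = 0.0417 × 25.35 = 1.06 mol/L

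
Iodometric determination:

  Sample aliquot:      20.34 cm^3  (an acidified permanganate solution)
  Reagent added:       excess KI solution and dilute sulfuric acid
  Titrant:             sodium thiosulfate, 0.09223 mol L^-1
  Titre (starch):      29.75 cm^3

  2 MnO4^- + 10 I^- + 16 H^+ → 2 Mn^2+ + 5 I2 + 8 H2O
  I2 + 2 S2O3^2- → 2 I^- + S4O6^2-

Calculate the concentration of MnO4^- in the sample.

0.02698 mol/L

n(S2O3^2-) = 0.02975 × 0.09223 = 2.744 × 10^-3 mol
n(I2) = n(S2O3^2-)/2 = 1.372 × 10^-3 mol
From the 2:5 ratio, n(MnO4^-) in the aliquot = 2/5 × 1.372 × 10^-3 = 5.488 × 10^-4 mol
[MnO4^-] = 5.488 × 10^-4 / 0.02034 = 0.02698 mol/L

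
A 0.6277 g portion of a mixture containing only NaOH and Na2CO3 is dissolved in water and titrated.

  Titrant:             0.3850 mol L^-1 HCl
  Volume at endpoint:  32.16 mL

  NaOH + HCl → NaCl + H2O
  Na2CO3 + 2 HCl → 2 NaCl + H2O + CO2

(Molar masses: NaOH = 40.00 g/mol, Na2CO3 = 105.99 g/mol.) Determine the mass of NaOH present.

0.08761 g

n(HCl) = 0.03216 × 0.3850 = 0.01238 mol
Let x = n(NaOH), y = n(Na2CO3).
Titrant: 1x + 2y = 0.01238;  mass: 40.00x + 105.99y = 0.6277
Solving, x = 2.190 × 10^-3 mol, y = 5.096 × 10^-3 mol
mass of NaOH = 2.190 × 10^-3 × 40.00 = 0.08761 g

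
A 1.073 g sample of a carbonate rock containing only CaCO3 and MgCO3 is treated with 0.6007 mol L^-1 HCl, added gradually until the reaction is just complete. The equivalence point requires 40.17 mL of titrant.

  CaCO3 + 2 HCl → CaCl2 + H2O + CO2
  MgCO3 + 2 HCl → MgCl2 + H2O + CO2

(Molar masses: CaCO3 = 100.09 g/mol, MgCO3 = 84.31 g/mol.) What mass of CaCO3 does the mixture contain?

0.3539 g

n(HCl) = 0.04017 × 0.6007 = 0.02413 mol
Let x = n(CaCO3), y = n(MgCO3).
Titrant: 2x + 2y = 0.02413;  mass: 100.09x + 84.31y = 1.073
Solving, x = 3.536 × 10^-3 mol, y = 8.529 × 10^-3 mol
mass of CaCO3 = 3.536 × 10^-3 × 100.09 = 0.3539 g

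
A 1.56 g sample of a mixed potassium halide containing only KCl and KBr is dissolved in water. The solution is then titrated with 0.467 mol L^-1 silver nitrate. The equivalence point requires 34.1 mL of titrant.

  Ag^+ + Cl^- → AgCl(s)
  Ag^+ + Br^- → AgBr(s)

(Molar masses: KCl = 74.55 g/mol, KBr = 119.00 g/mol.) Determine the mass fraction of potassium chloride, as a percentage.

n(AgNO3) = 0.0341 × 0.467 = 0.0159 mol
Let x = n(KCl), y = n(KBr).
Titrant: 1x + 1y = 0.0159;  mass: 74.55x + 119.00y = 1.56
Solving, x = 7.54 × 10^-3 mol, y = 8.39 × 10^-3 mol
mass of KCl = 7.54 × 10^-3 × 74.55 = 0.562 g
% KCl = 0.562 / 1.56 × 100 = 36.0 %

36.0 %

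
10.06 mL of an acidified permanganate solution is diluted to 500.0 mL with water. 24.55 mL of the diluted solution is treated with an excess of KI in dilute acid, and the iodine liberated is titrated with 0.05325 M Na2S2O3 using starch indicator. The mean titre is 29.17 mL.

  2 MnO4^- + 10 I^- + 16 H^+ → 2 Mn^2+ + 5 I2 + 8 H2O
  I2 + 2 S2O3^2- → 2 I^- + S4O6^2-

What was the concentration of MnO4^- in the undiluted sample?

n(S2O3^2-) = 0.02917 × 0.05325 = 1.553 × 10^-3 mol
n(I2) = n(S2O3^2-)/2 = 7.767 × 10^-4 mol
From the 2:5 ratio, n(MnO4^-) in the aliquot = 2/5 × 7.767 × 10^-4 = 3.107 × 10^-4 mol
[MnO4^-]_dilute = 3.107 × 10^-4 / 0.02455 = 0.01265 mol/L
[MnO4^-]_original = 0.01265 × 500.0/10.06 = 0.6289 mol/L

0.6289 M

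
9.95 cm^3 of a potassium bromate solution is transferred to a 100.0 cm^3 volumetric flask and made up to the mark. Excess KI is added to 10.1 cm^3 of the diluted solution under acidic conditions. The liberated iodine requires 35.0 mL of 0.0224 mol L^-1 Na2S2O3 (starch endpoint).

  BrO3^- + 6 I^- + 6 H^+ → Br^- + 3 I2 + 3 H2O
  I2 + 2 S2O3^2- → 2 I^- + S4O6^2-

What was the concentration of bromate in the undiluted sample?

n(S2O3^2-) = 0.0350 × 0.0224 = 7.84 × 10^-4 mol
n(I2) = n(S2O3^2-)/2 = 3.92 × 10^-4 mol
From the 1:3 ratio, n(BrO3^-) in the aliquot = 1/3 × 3.92 × 10^-4 = 1.31 × 10^-4 mol
[BrO3^-]_dilute = 1.31 × 10^-4 / 0.0101 = 0.0129 mol/L
[BrO3^-]_original = 0.0129 × 100.0/9.95 = 0.130 mol/L

0.130 mol/L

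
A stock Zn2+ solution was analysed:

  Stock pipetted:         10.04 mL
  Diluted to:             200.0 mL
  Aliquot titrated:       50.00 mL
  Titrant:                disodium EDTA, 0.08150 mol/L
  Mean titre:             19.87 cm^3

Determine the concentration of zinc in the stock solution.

Zn^2+ + EDTA^4- → [Zn(EDTA)]^2-
n(EDTA) = 0.01987 × 0.08150 = 1.619 × 10^-3 mol
n(Zn2+) in the aliquot = 1.619 × 10^-3 mol (1:1 ratio)
[Zn2+]_dilute = 1.619 × 10^-3 / 0.05000 = 0.03239 mol/L
Dilution factor = 200.0 / 10.04 = 19.92
[Zn2+]_stock = 0.03239 × 19.92 = 0.6452 mol/L

0.6452 mol/L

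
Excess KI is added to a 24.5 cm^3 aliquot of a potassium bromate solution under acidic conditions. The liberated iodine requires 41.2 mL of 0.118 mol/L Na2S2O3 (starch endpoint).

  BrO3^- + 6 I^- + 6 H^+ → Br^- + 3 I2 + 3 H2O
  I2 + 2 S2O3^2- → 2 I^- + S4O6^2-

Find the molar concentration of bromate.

n(S2O3^2-) = 0.0412 × 0.118 = 4.86 × 10^-3 mol
n(I2) = n(S2O3^2-)/2 = 2.43 × 10^-3 mol
From the 1:3 ratio, n(BrO3^-) in the aliquot = 1/3 × 2.43 × 10^-3 = 8.10 × 10^-4 mol
[BrO3^-] = 8.10 × 10^-4 / 0.0245 = 0.0331 mol/L

0.0331 mol/L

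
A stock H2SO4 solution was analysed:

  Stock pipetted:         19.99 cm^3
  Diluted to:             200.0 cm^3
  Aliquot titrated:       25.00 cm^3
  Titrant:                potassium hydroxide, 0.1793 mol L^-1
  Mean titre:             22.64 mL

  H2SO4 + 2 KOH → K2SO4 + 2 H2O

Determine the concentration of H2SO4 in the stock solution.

0.8123 mol/L

n(KOH) = 0.02264 × 0.1793 = 4.059 × 10^-3 mol
From the 1:2 ratio, n(H2SO4) in the aliquot = 1/2 × 4.059 × 10^-3 = 2.030 × 10^-3 mol
[H2SO4]_dilute = 2.030 × 10^-3 / 0.02500 = 0.08119 mol/L
Dilution factor = 200.0 / 19.99 = 10.01
[H2SO4]_stock = 0.08119 × 10.01 = 0.8123 mol/L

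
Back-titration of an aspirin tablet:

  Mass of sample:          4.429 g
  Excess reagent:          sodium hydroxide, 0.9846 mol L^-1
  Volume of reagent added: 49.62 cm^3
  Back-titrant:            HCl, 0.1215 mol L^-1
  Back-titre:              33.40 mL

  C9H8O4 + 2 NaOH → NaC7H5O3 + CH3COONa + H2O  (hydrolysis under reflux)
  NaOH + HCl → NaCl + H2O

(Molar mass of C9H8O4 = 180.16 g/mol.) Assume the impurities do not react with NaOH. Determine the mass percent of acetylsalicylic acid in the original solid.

91.11 %

n(NaOH) added = 0.04962 × 0.9846 = 0.04886 mol
n(HCl) used in back-titration = 0.03340 × 0.1215 = 4.058 × 10^-3 mol
n(NaOH) left over = 4.058 × 10^-3 mol (1:1 ratio)
n(NaOH) consumed by analyte = 0.04886 − 4.058 × 10^-3 = 0.04480 mol
From the 1:2 ratio, n(C9H8O4) = 1/2 × 0.04480 = 0.02240 mol
mass of C9H8O4 = 0.02240 × 180.16 = 4.035 g
% C9H8O4 = 4.035 / 4.429 × 100 = 91.11 %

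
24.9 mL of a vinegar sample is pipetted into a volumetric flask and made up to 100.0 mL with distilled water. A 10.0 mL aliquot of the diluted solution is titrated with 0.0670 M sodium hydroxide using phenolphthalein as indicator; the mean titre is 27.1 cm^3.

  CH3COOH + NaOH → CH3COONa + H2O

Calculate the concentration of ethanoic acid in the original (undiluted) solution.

0.729 M

n(NaOH) = 0.0271 × 0.0670 = 1.82 × 10^-3 mol
n(CH3COOH) in the aliquot = 1.82 × 10^-3 mol (1:1 ratio)
[CH3COOH]_dilute = 1.82 × 10^-3 / 0.0100 = 0.182 mol/L
Dilution factor = 100.0 / 24.9 = 4.016
[CH3COOH]_stock = 0.182 × 4.016 = 0.729 mol/L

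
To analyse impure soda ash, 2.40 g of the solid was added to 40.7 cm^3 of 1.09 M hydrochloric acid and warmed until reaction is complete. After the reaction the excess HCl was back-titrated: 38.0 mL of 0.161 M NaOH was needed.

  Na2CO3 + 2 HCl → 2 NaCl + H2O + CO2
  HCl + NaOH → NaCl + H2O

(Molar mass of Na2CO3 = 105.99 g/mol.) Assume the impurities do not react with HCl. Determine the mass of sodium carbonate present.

2.03 g

n(HCl) added = 0.0407 × 1.09 = 0.0444 mol
n(NaOH) used in back-titration = 0.0380 × 0.161 = 6.12 × 10^-3 mol
n(HCl) left over = 6.12 × 10^-3 mol (1:1 ratio)
n(HCl) consumed by analyte = 0.0444 − 6.12 × 10^-3 = 0.0382 mol
From the 1:2 ratio, n(Na2CO3) = 1/2 × 0.0382 = 0.0191 mol
mass of Na2CO3 = 0.0191 × 105.99 = 2.03 g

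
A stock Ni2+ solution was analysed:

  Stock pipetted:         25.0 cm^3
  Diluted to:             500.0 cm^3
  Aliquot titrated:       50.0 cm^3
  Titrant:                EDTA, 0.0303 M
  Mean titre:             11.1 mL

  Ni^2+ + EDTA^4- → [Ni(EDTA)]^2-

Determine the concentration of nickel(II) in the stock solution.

n(EDTA) = 0.0111 × 0.0303 = 3.36 × 10^-4 mol
n(Ni2+) in the aliquot = 3.36 × 10^-4 mol (1:1 ratio)
[Ni2+]_dilute = 3.36 × 10^-4 / 0.0500 = 0.00673 mol/L
Dilution factor = 500.0 / 25.0 = 20.00
[Ni2+]_stock = 0.00673 × 20.00 = 0.135 mol/L

0.135 M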